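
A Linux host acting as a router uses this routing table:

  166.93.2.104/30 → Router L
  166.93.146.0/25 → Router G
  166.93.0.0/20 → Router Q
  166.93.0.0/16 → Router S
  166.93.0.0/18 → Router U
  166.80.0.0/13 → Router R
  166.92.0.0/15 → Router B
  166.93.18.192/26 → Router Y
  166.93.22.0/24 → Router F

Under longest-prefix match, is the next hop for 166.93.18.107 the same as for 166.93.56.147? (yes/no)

166.93.18.107: longest match 166.93.0.0/18 -> Router U
166.93.56.147: longest match 166.93.0.0/18 -> Router U

yes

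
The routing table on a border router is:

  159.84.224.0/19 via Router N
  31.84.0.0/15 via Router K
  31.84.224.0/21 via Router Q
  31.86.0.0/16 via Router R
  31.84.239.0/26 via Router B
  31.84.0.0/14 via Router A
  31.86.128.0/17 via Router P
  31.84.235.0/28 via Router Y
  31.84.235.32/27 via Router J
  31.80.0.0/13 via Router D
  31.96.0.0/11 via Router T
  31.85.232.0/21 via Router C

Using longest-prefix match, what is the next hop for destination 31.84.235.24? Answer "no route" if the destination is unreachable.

Routes whose prefix contains 31.84.235.24:
  31.80.0.0/13 (31.80.0.0 - 31.87.255.255) -> Router D
  31.84.0.0/14 (31.84.0.0 - 31.87.255.255) -> Router A
  31.84.0.0/15 (31.84.0.0 - 31.85.255.255) -> Router K
More-specific entries that do NOT match:
  31.84.235.0/28 (31.84.235.0 - 31.84.235.15) does not contain 31.84.235.24
  31.84.235.32/27 (31.84.235.32 - 31.84.235.63) does not contain 31.84.235.24
  31.84.239.0/26 (31.84.239.0 - 31.84.239.63) does not contain 31.84.235.24
  31.84.224.0/21 (31.84.224.0 - 31.84.231.255) does not contain 31.84.235.24
  31.85.232.0/21 (31.85.232.0 - 31.85.239.255) does not contain 31.84.235.24
  159.84.224.0/19 (159.84.224.0 - 159.84.255.255) does not contain 31.84.235.24
  31.86.128.0/17 (31.86.128.0 - 31.86.255.255) does not contain 31.84.235.24
  31.86.0.0/16 (31.86.0.0 - 31.86.255.255) does not contain 31.84.235.24
Longest matching prefix is /15 -> next hop Router K.

Router K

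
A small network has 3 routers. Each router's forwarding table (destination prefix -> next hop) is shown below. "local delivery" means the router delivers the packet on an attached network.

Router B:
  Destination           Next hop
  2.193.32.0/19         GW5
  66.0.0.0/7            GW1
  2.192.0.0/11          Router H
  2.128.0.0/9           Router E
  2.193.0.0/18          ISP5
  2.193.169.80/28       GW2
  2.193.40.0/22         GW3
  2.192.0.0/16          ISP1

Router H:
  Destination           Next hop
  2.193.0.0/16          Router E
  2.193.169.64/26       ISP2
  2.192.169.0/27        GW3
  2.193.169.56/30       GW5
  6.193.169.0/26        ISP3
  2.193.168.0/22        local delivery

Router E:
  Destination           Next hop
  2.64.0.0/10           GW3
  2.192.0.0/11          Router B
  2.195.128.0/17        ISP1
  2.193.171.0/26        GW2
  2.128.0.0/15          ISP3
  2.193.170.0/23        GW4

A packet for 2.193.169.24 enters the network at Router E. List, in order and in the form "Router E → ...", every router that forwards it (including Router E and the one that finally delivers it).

Router E → Router B → Router H

At Router E: longest match for 2.193.169.24 is 2.192.0.0/11 -> Router B
At Router B: longest match for 2.193.169.24 is 2.192.0.0/11 -> Router H
At Router H: longest match for 2.193.169.24 is 2.193.168.0/22 -> local delivery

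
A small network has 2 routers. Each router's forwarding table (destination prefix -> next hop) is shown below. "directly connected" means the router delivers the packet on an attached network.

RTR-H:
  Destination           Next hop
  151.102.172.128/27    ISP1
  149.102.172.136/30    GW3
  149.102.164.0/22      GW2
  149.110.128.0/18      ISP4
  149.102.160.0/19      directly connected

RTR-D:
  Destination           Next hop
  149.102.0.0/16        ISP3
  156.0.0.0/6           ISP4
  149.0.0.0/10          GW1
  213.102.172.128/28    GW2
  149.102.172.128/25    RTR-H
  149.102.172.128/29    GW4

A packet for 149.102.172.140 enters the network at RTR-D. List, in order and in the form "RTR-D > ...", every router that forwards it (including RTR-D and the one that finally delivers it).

At RTR-D: longest match for 149.102.172.140 is 149.102.172.128/25 -> RTR-H
At RTR-H: longest match for 149.102.172.140 is 149.102.160.0/19 -> directly connected

RTR-D > RTR-H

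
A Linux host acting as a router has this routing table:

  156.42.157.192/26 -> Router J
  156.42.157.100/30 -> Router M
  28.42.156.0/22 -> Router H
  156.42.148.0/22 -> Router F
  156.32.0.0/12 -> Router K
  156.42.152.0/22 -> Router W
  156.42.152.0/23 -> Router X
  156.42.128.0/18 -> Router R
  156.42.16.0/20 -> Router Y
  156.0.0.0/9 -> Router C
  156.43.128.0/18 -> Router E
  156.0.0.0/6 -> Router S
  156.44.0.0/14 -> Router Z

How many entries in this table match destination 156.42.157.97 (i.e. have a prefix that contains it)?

4

Prefixes containing 156.42.157.97:
  156.0.0.0/6 (156.0.0.0 - 159.255.255.255)
  156.0.0.0/9 (156.0.0.0 - 156.127.255.255)
  156.32.0.0/12 (156.32.0.0 - 156.47.255.255)
  156.42.128.0/18 (156.42.128.0 - 156.42.191.255)
Total matching entries: 4.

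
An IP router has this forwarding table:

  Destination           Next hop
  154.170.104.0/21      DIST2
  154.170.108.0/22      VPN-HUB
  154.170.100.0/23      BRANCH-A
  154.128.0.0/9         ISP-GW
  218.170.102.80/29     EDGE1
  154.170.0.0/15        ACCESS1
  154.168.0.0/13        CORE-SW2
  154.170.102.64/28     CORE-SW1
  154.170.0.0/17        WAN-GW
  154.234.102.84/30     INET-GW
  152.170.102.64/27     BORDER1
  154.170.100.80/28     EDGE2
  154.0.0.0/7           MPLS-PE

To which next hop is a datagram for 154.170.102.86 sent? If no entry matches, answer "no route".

WAN-GW

Routes whose prefix contains 154.170.102.86:
  154.0.0.0/7 (154.0.0.0 - 155.255.255.255) -> MPLS-PE
  154.128.0.0/9 (154.128.0.0 - 154.255.255.255) -> ISP-GW
  154.168.0.0/13 (154.168.0.0 - 154.175.255.255) -> CORE-SW2
  154.170.0.0/15 (154.170.0.0 - 154.171.255.255) -> ACCESS1
  154.170.0.0/17 (154.170.0.0 - 154.170.127.255) -> WAN-GW
More-specific entries that do NOT match:
  154.234.102.84/30 (154.234.102.84 - 154.234.102.87) does not contain 154.170.102.86
  218.170.102.80/29 (218.170.102.80 - 218.170.102.87) does not contain 154.170.102.86
  154.170.102.64/28 (154.170.102.64 - 154.170.102.79) does not contain 154.170.102.86
  154.170.100.80/28 (154.170.100.80 - 154.170.100.95) does not contain 154.170.102.86
  152.170.102.64/27 (152.170.102.64 - 152.170.102.95) does not contain 154.170.102.86
  154.170.100.0/23 (154.170.100.0 - 154.170.101.255) does not contain 154.170.102.86
  154.170.108.0/22 (154.170.108.0 - 154.170.111.255) does not contain 154.170.102.86
  154.170.104.0/21 (154.170.104.0 - 154.170.111.255) does not contain 154.170.102.86
Longest matching prefix is /17 -> next hop WAN-GW.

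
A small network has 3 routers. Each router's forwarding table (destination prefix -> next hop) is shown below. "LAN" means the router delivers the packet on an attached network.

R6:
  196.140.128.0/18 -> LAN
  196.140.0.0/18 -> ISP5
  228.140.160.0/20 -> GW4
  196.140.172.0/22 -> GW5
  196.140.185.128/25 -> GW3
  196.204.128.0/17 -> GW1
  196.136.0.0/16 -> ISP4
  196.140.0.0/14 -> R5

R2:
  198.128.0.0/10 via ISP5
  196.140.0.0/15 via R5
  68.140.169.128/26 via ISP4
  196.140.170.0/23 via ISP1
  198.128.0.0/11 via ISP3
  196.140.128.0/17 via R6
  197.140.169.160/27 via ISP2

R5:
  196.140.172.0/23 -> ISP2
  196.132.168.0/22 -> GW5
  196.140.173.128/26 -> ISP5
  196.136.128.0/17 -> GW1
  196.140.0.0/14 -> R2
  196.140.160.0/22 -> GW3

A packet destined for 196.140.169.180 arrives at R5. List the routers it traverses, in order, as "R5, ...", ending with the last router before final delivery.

R5, R2, R6

At R5: longest match for 196.140.169.180 is 196.140.0.0/14 -> R2
At R2: longest match for 196.140.169.180 is 196.140.128.0/17 -> R6
At R6: longest match for 196.140.169.180 is 196.140.128.0/18 -> LAN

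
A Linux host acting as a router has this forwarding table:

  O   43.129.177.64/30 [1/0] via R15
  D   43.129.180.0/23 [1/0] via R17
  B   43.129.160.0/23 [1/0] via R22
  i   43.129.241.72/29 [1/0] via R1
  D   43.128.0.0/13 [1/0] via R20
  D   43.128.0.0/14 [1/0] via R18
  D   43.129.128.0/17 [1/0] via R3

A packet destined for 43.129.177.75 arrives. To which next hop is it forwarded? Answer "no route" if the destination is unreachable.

R3

Routes whose prefix contains 43.129.177.75:
  43.128.0.0/13 (43.128.0.0 - 43.135.255.255) -> R20
  43.128.0.0/14 (43.128.0.0 - 43.131.255.255) -> R18
  43.129.128.0/17 (43.129.128.0 - 43.129.255.255) -> R3
More-specific entries that do NOT match:
  43.129.177.64/30 (43.129.177.64 - 43.129.177.67) does not contain 43.129.177.75
  43.129.241.72/29 (43.129.241.72 - 43.129.241.79) does not contain 43.129.177.75
  43.129.180.0/23 (43.129.180.0 - 43.129.181.255) does not contain 43.129.177.75
  43.129.160.0/23 (43.129.160.0 - 43.129.161.255) does not contain 43.129.177.75
Longest matching prefix is /17 -> next hop R3.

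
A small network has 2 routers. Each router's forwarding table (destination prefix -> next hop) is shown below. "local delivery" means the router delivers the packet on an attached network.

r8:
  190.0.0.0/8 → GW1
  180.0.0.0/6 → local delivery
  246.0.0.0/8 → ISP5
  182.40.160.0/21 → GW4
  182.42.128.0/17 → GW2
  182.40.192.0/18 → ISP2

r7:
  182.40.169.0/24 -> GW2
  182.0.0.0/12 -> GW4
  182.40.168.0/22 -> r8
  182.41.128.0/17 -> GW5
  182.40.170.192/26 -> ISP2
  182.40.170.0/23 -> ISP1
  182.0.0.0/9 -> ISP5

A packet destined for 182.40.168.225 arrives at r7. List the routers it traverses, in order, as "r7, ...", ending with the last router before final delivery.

At r7: longest match for 182.40.168.225 is 182.40.168.0/22 -> r8
At r8: longest match for 182.40.168.225 is 180.0.0.0/6 -> local delivery

r7, r8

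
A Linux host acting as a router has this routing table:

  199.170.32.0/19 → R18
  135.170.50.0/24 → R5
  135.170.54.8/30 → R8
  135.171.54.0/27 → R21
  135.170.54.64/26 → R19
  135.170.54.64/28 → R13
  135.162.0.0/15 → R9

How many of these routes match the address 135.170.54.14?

No listed prefix contains 135.170.54.14.
Total matching entries: 0.

0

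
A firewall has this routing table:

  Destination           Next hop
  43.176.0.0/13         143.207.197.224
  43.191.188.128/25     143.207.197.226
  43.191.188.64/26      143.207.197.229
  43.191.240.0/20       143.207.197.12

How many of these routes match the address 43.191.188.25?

0

No listed prefix contains 43.191.188.25.
Total matching entries: 0.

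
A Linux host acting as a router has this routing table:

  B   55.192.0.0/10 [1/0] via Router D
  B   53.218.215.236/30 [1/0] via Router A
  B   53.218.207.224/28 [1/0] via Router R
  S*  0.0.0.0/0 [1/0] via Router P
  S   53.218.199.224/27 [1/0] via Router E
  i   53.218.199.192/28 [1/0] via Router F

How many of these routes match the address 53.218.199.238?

2

Prefixes containing 53.218.199.238:
  0.0.0.0/0 (default, matches everything)
  53.218.199.224/27 (53.218.199.224 - 53.218.199.255)
Total matching entries: 2.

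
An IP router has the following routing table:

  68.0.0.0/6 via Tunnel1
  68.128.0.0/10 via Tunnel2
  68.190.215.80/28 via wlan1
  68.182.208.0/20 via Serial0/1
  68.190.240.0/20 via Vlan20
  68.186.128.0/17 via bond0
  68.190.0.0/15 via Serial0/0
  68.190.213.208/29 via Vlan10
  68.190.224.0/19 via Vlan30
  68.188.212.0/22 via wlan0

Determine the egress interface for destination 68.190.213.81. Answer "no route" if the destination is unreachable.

Routes whose prefix contains 68.190.213.81:
  68.0.0.0/6 (68.0.0.0 - 71.255.255.255) -> Tunnel1
  68.128.0.0/10 (68.128.0.0 - 68.191.255.255) -> Tunnel2
  68.190.0.0/15 (68.190.0.0 - 68.191.255.255) -> Serial0/0
More-specific entries that do NOT match:
  68.190.213.208/29 (68.190.213.208 - 68.190.213.215) does not contain 68.190.213.81
  68.190.215.80/28 (68.190.215.80 - 68.190.215.95) does not contain 68.190.213.81
  68.188.212.0/22 (68.188.212.0 - 68.188.215.255) does not contain 68.190.213.81
  68.182.208.0/20 (68.182.208.0 - 68.182.223.255) does not contain 68.190.213.81
  68.190.240.0/20 (68.190.240.0 - 68.190.255.255) does not contain 68.190.213.81
  68.190.224.0/19 (68.190.224.0 - 68.190.255.255) does not contain 68.190.213.81
  68.186.128.0/17 (68.186.128.0 - 68.186.255.255) does not contain 68.190.213.81
Longest matching prefix is /15 -> interface Serial0/0.

Serial0/0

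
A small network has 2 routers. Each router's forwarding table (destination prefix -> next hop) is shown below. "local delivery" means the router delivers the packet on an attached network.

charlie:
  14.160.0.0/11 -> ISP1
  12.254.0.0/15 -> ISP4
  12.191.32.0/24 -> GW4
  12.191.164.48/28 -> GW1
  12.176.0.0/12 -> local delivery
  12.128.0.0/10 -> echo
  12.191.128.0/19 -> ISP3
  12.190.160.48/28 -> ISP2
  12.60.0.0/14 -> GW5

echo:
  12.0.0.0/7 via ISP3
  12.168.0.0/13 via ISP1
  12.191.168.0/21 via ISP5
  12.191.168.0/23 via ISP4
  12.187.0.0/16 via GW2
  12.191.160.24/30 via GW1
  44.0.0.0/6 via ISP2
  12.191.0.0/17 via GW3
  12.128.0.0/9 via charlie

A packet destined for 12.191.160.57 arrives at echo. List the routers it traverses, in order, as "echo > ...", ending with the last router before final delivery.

echo > charlie

At echo: longest match for 12.191.160.57 is 12.128.0.0/9 -> charlie
At charlie: longest match for 12.191.160.57 is 12.176.0.0/12 -> local delivery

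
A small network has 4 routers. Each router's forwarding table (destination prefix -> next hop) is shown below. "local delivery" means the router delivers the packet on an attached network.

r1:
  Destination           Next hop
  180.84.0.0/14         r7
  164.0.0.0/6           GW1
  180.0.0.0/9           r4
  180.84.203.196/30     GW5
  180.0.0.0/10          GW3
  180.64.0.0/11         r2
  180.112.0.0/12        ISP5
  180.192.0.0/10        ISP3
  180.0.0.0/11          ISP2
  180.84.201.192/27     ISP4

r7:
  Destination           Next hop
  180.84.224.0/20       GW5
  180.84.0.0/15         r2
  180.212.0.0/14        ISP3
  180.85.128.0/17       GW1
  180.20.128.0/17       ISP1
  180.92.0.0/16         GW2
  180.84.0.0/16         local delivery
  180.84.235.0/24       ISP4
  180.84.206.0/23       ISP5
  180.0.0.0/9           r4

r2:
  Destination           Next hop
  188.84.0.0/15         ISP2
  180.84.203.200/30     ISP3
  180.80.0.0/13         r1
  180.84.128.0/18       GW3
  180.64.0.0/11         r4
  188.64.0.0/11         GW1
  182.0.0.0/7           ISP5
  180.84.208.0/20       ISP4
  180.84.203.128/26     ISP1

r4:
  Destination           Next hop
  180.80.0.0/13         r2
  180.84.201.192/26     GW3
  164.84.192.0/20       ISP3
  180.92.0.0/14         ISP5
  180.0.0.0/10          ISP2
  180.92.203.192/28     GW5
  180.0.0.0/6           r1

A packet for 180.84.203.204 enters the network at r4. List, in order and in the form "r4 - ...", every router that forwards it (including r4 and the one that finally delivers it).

r4 - r2 - r1 - r7

At r4: longest match for 180.84.203.204 is 180.80.0.0/13 -> r2
At r2: longest match for 180.84.203.204 is 180.80.0.0/13 -> r1
At r1: longest match for 180.84.203.204 is 180.84.0.0/14 -> r7
At r7: longest match for 180.84.203.204 is 180.84.0.0/16 -> local delivery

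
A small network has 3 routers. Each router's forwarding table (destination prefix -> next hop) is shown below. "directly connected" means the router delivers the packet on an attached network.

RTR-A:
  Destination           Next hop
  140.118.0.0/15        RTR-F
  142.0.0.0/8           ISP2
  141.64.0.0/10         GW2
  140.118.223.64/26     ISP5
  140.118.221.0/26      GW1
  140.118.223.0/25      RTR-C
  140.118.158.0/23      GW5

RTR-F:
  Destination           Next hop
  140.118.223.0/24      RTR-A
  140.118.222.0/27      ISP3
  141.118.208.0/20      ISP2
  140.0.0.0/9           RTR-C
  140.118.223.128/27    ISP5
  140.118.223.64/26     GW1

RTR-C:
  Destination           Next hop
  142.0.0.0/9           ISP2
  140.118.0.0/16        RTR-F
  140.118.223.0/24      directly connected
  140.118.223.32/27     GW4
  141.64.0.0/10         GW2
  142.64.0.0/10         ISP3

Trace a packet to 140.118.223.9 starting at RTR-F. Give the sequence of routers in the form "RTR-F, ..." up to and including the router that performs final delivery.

RTR-F, RTR-A, RTR-C

At RTR-F: longest match for 140.118.223.9 is 140.118.223.0/24 -> RTR-A
At RTR-A: longest match for 140.118.223.9 is 140.118.223.0/25 -> RTR-C
At RTR-C: longest match for 140.118.223.9 is 140.118.223.0/24 -> directly connected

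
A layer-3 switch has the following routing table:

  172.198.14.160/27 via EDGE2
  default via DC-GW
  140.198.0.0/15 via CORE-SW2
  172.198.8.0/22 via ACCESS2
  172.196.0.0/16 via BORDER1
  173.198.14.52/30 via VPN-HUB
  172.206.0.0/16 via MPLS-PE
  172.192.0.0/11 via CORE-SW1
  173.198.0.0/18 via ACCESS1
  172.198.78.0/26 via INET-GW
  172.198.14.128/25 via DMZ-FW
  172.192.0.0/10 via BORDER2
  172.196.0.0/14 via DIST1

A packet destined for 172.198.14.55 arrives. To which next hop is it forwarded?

Routes whose prefix contains 172.198.14.55:
  0.0.0.0/0 (default, matches everything) -> DC-GW
  172.192.0.0/10 (172.192.0.0 - 172.255.255.255) -> BORDER2
  172.192.0.0/11 (172.192.0.0 - 172.223.255.255) -> CORE-SW1
  172.196.0.0/14 (172.196.0.0 - 172.199.255.255) -> DIST1
More-specific entries that do NOT match:
  173.198.14.52/30 (173.198.14.52 - 173.198.14.55) does not contain 172.198.14.55
  172.198.14.160/27 (172.198.14.160 - 172.198.14.191) does not contain 172.198.14.55
  172.198.78.0/26 (172.198.78.0 - 172.198.78.63) does not contain 172.198.14.55
  172.198.14.128/25 (172.198.14.128 - 172.198.14.255) does not contain 172.198.14.55
  172.198.8.0/22 (172.198.8.0 - 172.198.11.255) does not contain 172.198.14.55
  173.198.0.0/18 (173.198.0.0 - 173.198.63.255) does not contain 172.198.14.55
  172.196.0.0/16 (172.196.0.0 - 172.196.255.255) does not contain 172.198.14.55
  172.206.0.0/16 (172.206.0.0 - 172.206.255.255) does not contain 172.198.14.55
  140.198.0.0/15 (140.198.0.0 - 140.199.255.255) does not contain 172.198.14.55
Longest matching prefix is /14 -> next hop DIST1.

DIST1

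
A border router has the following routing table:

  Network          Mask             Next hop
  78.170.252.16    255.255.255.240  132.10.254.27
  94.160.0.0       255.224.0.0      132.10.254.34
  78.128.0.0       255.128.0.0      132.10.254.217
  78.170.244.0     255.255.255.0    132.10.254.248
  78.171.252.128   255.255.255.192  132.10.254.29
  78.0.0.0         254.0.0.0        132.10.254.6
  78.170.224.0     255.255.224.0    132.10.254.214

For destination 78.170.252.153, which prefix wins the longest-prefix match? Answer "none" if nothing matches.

78.170.224.0/19

Entries matching 78.170.252.153:
  78.0.0.0/7 (78.0.0.0 - 79.255.255.255)
  78.128.0.0/9 (78.128.0.0 - 78.255.255.255)
  78.170.224.0/19 (78.170.224.0 - 78.170.255.255)
Most specific is 78.170.224.0/19.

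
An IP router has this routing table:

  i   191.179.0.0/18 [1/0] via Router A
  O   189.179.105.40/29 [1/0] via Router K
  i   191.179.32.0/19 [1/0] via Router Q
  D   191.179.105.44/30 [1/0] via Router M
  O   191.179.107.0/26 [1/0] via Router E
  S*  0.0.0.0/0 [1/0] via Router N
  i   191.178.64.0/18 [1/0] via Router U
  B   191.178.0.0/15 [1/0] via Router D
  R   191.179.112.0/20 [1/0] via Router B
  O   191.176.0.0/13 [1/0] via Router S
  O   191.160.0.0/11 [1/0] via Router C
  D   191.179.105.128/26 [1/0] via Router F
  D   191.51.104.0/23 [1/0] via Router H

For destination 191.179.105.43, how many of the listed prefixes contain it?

4

Prefixes containing 191.179.105.43:
  0.0.0.0/0 (default, matches everything)
  191.160.0.0/11 (191.160.0.0 - 191.191.255.255)
  191.176.0.0/13 (191.176.0.0 - 191.183.255.255)
  191.178.0.0/15 (191.178.0.0 - 191.179.255.255)
Total matching entries: 4.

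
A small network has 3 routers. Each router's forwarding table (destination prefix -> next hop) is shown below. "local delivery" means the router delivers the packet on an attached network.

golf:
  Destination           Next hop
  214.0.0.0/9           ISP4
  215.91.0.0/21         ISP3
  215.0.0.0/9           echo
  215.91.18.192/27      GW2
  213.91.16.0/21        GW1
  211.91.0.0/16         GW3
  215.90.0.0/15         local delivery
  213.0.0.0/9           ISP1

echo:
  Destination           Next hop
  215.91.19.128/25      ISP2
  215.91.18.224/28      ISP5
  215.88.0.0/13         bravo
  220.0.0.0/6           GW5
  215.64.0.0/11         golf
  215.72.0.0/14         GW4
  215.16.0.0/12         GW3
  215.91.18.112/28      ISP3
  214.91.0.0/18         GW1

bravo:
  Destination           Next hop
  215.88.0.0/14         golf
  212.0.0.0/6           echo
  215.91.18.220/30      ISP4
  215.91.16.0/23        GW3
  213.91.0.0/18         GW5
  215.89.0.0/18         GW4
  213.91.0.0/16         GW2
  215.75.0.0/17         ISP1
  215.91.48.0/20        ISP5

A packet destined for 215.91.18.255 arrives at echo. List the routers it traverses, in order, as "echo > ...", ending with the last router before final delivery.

At echo: longest match for 215.91.18.255 is 215.88.0.0/13 -> bravo
At bravo: longest match for 215.91.18.255 is 215.88.0.0/14 -> golf
At golf: longest match for 215.91.18.255 is 215.90.0.0/15 -> local delivery

echo > bravo > golf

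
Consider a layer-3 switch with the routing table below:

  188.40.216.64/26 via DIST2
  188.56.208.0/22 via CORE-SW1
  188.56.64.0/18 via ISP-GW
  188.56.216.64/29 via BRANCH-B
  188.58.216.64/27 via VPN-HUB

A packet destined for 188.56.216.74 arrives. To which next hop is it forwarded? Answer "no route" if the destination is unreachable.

No entry's prefix contains 188.56.216.74; there is no default route.

no route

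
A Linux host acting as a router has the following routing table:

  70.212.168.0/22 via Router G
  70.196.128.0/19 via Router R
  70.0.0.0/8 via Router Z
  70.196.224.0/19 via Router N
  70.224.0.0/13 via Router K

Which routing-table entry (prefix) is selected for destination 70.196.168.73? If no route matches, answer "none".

Entries matching 70.196.168.73:
  70.0.0.0/8 (70.0.0.0 - 70.255.255.255)
Most specific is 70.0.0.0/8.

70.0.0.0/8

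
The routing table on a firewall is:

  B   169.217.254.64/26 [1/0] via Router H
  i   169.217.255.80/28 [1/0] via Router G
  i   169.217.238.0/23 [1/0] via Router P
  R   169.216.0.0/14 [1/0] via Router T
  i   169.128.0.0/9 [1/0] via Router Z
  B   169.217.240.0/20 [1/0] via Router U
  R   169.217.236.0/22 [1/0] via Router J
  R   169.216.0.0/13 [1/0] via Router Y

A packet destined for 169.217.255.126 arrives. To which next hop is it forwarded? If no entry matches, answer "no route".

Routes whose prefix contains 169.217.255.126:
  169.128.0.0/9 (169.128.0.0 - 169.255.255.255) -> Router Z
  169.216.0.0/13 (169.216.0.0 - 169.223.255.255) -> Router Y
  169.216.0.0/14 (169.216.0.0 - 169.219.255.255) -> Router T
  169.217.240.0/20 (169.217.240.0 - 169.217.255.255) -> Router U
More-specific entries that do NOT match:
  169.217.255.80/28 (169.217.255.80 - 169.217.255.95) does not contain 169.217.255.126
  169.217.254.64/26 (169.217.254.64 - 169.217.254.127) does not contain 169.217.255.126
  169.217.238.0/23 (169.217.238.0 - 169.217.239.255) does not contain 169.217.255.126
  169.217.236.0/22 (169.217.236.0 - 169.217.239.255) does not contain 169.217.255.126
Longest matching prefix is /20 -> next hop Router U.

Router U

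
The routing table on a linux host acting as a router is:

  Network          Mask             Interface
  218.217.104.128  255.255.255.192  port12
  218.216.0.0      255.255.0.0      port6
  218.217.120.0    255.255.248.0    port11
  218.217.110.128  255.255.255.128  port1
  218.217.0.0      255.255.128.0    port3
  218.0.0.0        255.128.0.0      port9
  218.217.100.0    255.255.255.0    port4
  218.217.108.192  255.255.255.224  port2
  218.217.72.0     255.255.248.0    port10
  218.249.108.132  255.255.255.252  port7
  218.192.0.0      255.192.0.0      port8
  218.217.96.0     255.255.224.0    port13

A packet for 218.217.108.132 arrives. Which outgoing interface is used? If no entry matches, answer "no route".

Routes whose prefix contains 218.217.108.132:
  218.192.0.0/10 (218.192.0.0 - 218.255.255.255) -> port8
  218.217.0.0/17 (218.217.0.0 - 218.217.127.255) -> port3
  218.217.96.0/19 (218.217.96.0 - 218.217.127.255) -> port13
More-specific entries that do NOT match:
  218.249.108.132/30 (218.249.108.132 - 218.249.108.135) does not contain 218.217.108.132
  218.217.108.192/27 (218.217.108.192 - 218.217.108.223) does not contain 218.217.108.132
  218.217.104.128/26 (218.217.104.128 - 218.217.104.191) does not contain 218.217.108.132
  218.217.110.128/25 (218.217.110.128 - 218.217.110.255) does not contain 218.217.108.132
  218.217.100.0/24 (218.217.100.0 - 218.217.100.255) does not contain 218.217.108.132
  218.217.120.0/21 (218.217.120.0 - 218.217.127.255) does not contain 218.217.108.132
  218.217.72.0/21 (218.217.72.0 - 218.217.79.255) does not contain 218.217.108.132
Longest matching prefix is /19 -> interface port13.

port13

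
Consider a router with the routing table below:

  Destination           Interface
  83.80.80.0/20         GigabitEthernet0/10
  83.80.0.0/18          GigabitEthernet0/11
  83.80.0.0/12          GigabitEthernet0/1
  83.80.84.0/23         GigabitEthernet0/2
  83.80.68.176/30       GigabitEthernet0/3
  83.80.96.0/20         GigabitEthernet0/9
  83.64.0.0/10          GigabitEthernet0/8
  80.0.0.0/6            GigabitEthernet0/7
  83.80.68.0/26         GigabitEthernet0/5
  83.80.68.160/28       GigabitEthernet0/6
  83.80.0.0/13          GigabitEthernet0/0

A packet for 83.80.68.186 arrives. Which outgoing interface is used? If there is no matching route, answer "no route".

Routes whose prefix contains 83.80.68.186:
  80.0.0.0/6 (80.0.0.0 - 83.255.255.255) -> GigabitEthernet0/7
  83.64.0.0/10 (83.64.0.0 - 83.127.255.255) -> GigabitEthernet0/8
  83.80.0.0/12 (83.80.0.0 - 83.95.255.255) -> GigabitEthernet0/1
  83.80.0.0/13 (83.80.0.0 - 83.87.255.255) -> GigabitEthernet0/0
More-specific entries that do NOT match:
  83.80.68.176/30 (83.80.68.176 - 83.80.68.179) does not contain 83.80.68.186
  83.80.68.160/28 (83.80.68.160 - 83.80.68.175) does not contain 83.80.68.186
  83.80.68.0/26 (83.80.68.0 - 83.80.68.63) does not contain 83.80.68.186
  83.80.84.0/23 (83.80.84.0 - 83.80.85.255) does not contain 83.80.68.186
  83.80.80.0/20 (83.80.80.0 - 83.80.95.255) does not contain 83.80.68.186
  83.80.96.0/20 (83.80.96.0 - 83.80.111.255) does not contain 83.80.68.186
  83.80.0.0/18 (83.80.0.0 - 83.80.63.255) does not contain 83.80.68.186
Longest matching prefix is /13 -> interface GigabitEthernet0/0.

GigabitEthernet0/0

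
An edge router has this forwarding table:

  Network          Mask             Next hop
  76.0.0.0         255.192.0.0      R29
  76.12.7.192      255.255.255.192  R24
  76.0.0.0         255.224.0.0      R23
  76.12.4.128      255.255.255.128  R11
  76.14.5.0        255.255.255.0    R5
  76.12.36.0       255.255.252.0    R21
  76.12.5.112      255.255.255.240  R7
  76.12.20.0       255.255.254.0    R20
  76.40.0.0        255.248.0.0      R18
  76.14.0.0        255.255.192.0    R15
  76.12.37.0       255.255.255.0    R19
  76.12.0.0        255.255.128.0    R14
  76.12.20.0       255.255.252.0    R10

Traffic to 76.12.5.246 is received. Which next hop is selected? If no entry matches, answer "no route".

Routes whose prefix contains 76.12.5.246:
  76.0.0.0/10 (76.0.0.0 - 76.63.255.255) -> R29
  76.0.0.0/11 (76.0.0.0 - 76.31.255.255) -> R23
  76.12.0.0/17 (76.12.0.0 - 76.12.127.255) -> R14
More-specific entries that do NOT match:
  76.12.5.112/28 (76.12.5.112 - 76.12.5.127) does not contain 76.12.5.246
  76.12.7.192/26 (76.12.7.192 - 76.12.7.255) does not contain 76.12.5.246
  76.12.4.128/25 (76.12.4.128 - 76.12.4.255) does not contain 76.12.5.246
  76.14.5.0/24 (76.14.5.0 - 76.14.5.255) does not contain 76.12.5.246
  76.12.37.0/24 (76.12.37.0 - 76.12.37.255) does not contain 76.12.5.246
  76.12.20.0/23 (76.12.20.0 - 76.12.21.255) does not contain 76.12.5.246
  76.12.36.0/22 (76.12.36.0 - 76.12.39.255) does not contain 76.12.5.246
  76.12.20.0/22 (76.12.20.0 - 76.12.23.255) does not contain 76.12.5.246
  76.14.0.0/18 (76.14.0.0 - 76.14.63.255) does not contain 76.12.5.246
Longest matching prefix is /17 -> next hop R14.

R14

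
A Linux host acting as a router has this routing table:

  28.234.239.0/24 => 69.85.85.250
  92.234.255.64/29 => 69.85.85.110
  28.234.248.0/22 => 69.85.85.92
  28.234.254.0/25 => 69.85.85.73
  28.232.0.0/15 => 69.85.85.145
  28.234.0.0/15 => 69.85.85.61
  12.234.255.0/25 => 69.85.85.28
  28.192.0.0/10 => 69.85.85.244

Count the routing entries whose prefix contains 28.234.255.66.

Prefixes containing 28.234.255.66:
  28.192.0.0/10 (28.192.0.0 - 28.255.255.255)
  28.234.0.0/15 (28.234.0.0 - 28.235.255.255)
Total matching entries: 2.

2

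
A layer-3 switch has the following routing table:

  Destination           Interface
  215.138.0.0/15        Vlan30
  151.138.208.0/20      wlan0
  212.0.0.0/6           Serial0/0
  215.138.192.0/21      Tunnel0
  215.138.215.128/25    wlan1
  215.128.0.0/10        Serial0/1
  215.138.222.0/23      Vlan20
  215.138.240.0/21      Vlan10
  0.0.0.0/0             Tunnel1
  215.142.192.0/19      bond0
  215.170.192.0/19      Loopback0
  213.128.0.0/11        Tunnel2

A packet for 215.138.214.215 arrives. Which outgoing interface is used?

Vlan30

Routes whose prefix contains 215.138.214.215:
  0.0.0.0/0 (default, matches everything) -> Tunnel1
  212.0.0.0/6 (212.0.0.0 - 215.255.255.255) -> Serial0/0
  215.128.0.0/10 (215.128.0.0 - 215.191.255.255) -> Serial0/1
  215.138.0.0/15 (215.138.0.0 - 215.139.255.255) -> Vlan30
More-specific entries that do NOT match:
  215.138.215.128/25 (215.138.215.128 - 215.138.215.255) does not contain 215.138.214.215
  215.138.222.0/23 (215.138.222.0 - 215.138.223.255) does not contain 215.138.214.215
  215.138.192.0/21 (215.138.192.0 - 215.138.199.255) does not contain 215.138.214.215
  215.138.240.0/21 (215.138.240.0 - 215.138.247.255) does not contain 215.138.214.215
  151.138.208.0/20 (151.138.208.0 - 151.138.223.255) does not contain 215.138.214.215
  215.142.192.0/19 (215.142.192.0 - 215.142.223.255) does not contain 215.138.214.215
  215.170.192.0/19 (215.170.192.0 - 215.170.223.255) does not contain 215.138.214.215
Longest matching prefix is /15 -> interface Vlan30.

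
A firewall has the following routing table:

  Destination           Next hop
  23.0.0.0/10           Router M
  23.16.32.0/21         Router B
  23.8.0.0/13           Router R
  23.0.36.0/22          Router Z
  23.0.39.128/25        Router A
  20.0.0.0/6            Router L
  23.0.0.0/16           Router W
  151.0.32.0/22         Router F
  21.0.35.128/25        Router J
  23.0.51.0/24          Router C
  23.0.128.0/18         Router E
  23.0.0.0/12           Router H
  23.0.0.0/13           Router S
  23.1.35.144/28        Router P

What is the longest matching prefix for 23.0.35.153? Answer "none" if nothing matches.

Entries matching 23.0.35.153:
  20.0.0.0/6 (20.0.0.0 - 23.255.255.255)
  23.0.0.0/10 (23.0.0.0 - 23.63.255.255)
  23.0.0.0/12 (23.0.0.0 - 23.15.255.255)
  23.0.0.0/13 (23.0.0.0 - 23.7.255.255)
  23.0.0.0/16 (23.0.0.0 - 23.0.255.255)
Most specific is 23.0.0.0/16.

23.0.0.0/16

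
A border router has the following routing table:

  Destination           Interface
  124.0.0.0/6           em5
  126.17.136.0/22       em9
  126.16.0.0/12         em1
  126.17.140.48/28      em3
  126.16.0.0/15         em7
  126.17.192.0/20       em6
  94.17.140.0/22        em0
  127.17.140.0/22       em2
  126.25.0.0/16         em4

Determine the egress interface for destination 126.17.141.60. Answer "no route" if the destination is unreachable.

em7

Routes whose prefix contains 126.17.141.60:
  124.0.0.0/6 (124.0.0.0 - 127.255.255.255) -> em5
  126.16.0.0/12 (126.16.0.0 - 126.31.255.255) -> em1
  126.16.0.0/15 (126.16.0.0 - 126.17.255.255) -> em7
More-specific entries that do NOT match:
  126.17.140.48/28 (126.17.140.48 - 126.17.140.63) does not contain 126.17.141.60
  126.17.136.0/22 (126.17.136.0 - 126.17.139.255) does not contain 126.17.141.60
  94.17.140.0/22 (94.17.140.0 - 94.17.143.255) does not contain 126.17.141.60
  127.17.140.0/22 (127.17.140.0 - 127.17.143.255) does not contain 126.17.141.60
  126.17.192.0/20 (126.17.192.0 - 126.17.207.255) does not contain 126.17.141.60
  126.25.0.0/16 (126.25.0.0 - 126.25.255.255) does not contain 126.17.141.60
Longest matching prefix is /15 -> interface em7.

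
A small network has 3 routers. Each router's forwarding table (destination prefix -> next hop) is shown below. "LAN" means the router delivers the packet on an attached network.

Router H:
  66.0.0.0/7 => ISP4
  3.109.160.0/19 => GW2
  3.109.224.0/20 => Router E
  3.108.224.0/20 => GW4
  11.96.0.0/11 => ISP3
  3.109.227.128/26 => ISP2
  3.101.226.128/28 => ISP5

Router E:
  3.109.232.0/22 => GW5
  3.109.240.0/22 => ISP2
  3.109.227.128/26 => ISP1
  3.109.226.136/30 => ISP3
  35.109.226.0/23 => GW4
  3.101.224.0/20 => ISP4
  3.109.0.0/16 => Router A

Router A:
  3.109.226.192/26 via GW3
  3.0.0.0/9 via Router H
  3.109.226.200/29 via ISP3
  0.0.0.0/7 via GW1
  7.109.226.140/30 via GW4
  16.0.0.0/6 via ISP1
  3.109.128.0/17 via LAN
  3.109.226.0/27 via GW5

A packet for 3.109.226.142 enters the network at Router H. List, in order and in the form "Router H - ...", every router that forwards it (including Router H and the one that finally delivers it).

At Router H: longest match for 3.109.226.142 is 3.109.224.0/20 -> Router E
At Router E: longest match for 3.109.226.142 is 3.109.0.0/16 -> Router A
At Router A: longest match for 3.109.226.142 is 3.109.128.0/17 -> LAN

Router H - Router E - Router A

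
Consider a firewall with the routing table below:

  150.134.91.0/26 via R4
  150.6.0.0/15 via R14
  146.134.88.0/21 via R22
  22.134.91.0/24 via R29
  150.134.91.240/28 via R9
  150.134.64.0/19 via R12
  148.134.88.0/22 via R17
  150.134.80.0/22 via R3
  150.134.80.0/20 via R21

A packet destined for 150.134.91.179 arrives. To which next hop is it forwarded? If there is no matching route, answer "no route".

Routes whose prefix contains 150.134.91.179:
  150.134.64.0/19 (150.134.64.0 - 150.134.95.255) -> R12
  150.134.80.0/20 (150.134.80.0 - 150.134.95.255) -> R21
More-specific entries that do NOT match:
  150.134.91.240/28 (150.134.91.240 - 150.134.91.255) does not contain 150.134.91.179
  150.134.91.0/26 (150.134.91.0 - 150.134.91.63) does not contain 150.134.91.179
  22.134.91.0/24 (22.134.91.0 - 22.134.91.255) does not contain 150.134.91.179
  148.134.88.0/22 (148.134.88.0 - 148.134.91.255) does not contain 150.134.91.179
  150.134.80.0/22 (150.134.80.0 - 150.134.83.255) does not contain 150.134.91.179
  146.134.88.0/21 (146.134.88.0 - 146.134.95.255) does not contain 150.134.91.179
Longest matching prefix is /20 -> next hop R21.

R21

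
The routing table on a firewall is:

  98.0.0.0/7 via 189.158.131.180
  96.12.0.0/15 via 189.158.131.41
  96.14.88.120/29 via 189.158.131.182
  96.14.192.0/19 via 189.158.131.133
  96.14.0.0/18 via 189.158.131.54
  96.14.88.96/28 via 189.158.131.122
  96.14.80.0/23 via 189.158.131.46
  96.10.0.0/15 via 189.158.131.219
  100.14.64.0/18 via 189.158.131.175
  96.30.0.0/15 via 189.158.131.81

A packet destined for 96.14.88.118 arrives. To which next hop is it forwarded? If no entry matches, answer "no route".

no route

No entry's prefix contains 96.14.88.118; there is no default route.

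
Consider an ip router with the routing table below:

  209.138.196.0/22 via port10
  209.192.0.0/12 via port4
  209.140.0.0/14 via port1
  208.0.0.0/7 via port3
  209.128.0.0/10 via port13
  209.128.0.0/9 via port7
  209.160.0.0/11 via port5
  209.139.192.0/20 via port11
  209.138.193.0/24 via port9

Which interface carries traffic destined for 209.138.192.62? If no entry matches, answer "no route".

port13

Routes whose prefix contains 209.138.192.62:
  208.0.0.0/7 (208.0.0.0 - 209.255.255.255) -> port3
  209.128.0.0/9 (209.128.0.0 - 209.255.255.255) -> port7
  209.128.0.0/10 (209.128.0.0 - 209.191.255.255) -> port13
More-specific entries that do NOT match:
  209.138.193.0/24 (209.138.193.0 - 209.138.193.255) does not contain 209.138.192.62
  209.138.196.0/22 (209.138.196.0 - 209.138.199.255) does not contain 209.138.192.62
  209.139.192.0/20 (209.139.192.0 - 209.139.207.255) does not contain 209.138.192.62
  209.140.0.0/14 (209.140.0.0 - 209.143.255.255) does not contain 209.138.192.62
  209.192.0.0/12 (209.192.0.0 - 209.207.255.255) does not contain 209.138.192.62
  209.160.0.0/11 (209.160.0.0 - 209.191.255.255) does not contain 209.138.192.62
Longest matching prefix is /10 -> interface port13.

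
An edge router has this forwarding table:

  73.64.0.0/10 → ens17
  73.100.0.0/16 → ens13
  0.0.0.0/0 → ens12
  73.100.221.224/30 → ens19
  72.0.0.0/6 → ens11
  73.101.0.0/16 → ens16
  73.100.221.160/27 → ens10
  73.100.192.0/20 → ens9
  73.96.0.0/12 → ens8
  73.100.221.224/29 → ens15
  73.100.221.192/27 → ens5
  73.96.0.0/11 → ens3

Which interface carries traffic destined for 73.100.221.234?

ens13

Routes whose prefix contains 73.100.221.234:
  0.0.0.0/0 (default, matches everything) -> ens12
  72.0.0.0/6 (72.0.0.0 - 75.255.255.255) -> ens11
  73.64.0.0/10 (73.64.0.0 - 73.127.255.255) -> ens17
  73.96.0.0/11 (73.96.0.0 - 73.127.255.255) -> ens3
  73.96.0.0/12 (73.96.0.0 - 73.111.255.255) -> ens8
  73.100.0.0/16 (73.100.0.0 - 73.100.255.255) -> ens13
More-specific entries that do NOT match:
  73.100.221.224/30 (73.100.221.224 - 73.100.221.227) does not contain 73.100.221.234
  73.100.221.224/29 (73.100.221.224 - 73.100.221.231) does not contain 73.100.221.234
  73.100.221.160/27 (73.100.221.160 - 73.100.221.191) does not contain 73.100.221.234
  73.100.221.192/27 (73.100.221.192 - 73.100.221.223) does not contain 73.100.221.234
  73.100.192.0/20 (73.100.192.0 - 73.100.207.255) does not contain 73.100.221.234
Longest matching prefix is /16 -> interface ens13.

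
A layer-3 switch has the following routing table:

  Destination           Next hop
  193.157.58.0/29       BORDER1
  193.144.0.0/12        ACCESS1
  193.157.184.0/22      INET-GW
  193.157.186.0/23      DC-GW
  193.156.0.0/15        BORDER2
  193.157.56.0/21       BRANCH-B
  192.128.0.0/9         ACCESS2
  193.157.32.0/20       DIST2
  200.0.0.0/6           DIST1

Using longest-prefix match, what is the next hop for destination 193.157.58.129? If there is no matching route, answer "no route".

Routes whose prefix contains 193.157.58.129:
  193.144.0.0/12 (193.144.0.0 - 193.159.255.255) -> ACCESS1
  193.156.0.0/15 (193.156.0.0 - 193.157.255.255) -> BORDER2
  193.157.56.0/21 (193.157.56.0 - 193.157.63.255) -> BRANCH-B
More-specific entries that do NOT match:
  193.157.58.0/29 (193.157.58.0 - 193.157.58.7) does not contain 193.157.58.129
  193.157.186.0/23 (193.157.186.0 - 193.157.187.255) does not contain 193.157.58.129
  193.157.184.0/22 (193.157.184.0 - 193.157.187.255) does not contain 193.157.58.129
Longest matching prefix is /21 -> next hop BRANCH-B.

BRANCH-B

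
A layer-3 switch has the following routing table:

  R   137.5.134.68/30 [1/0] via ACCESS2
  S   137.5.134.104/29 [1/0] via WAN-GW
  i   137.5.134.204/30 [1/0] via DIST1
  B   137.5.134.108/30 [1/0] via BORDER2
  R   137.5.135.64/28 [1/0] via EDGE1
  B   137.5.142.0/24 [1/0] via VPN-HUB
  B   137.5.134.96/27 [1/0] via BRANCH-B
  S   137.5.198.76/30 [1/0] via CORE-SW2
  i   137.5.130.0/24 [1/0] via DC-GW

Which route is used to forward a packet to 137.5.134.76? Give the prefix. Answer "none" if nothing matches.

none

137.5.134.76 is outside every listed prefix and there is no default route.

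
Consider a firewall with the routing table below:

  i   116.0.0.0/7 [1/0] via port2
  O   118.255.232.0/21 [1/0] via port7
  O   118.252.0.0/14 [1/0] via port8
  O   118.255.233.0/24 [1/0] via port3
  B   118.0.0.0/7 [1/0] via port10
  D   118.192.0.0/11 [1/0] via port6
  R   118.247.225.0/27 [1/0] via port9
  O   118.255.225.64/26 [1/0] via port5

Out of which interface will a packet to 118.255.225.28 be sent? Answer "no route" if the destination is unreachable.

Routes whose prefix contains 118.255.225.28:
  118.0.0.0/7 (118.0.0.0 - 119.255.255.255) -> port10
  118.252.0.0/14 (118.252.0.0 - 118.255.255.255) -> port8
More-specific entries that do NOT match:
  118.247.225.0/27 (118.247.225.0 - 118.247.225.31) does not contain 118.255.225.28
  118.255.225.64/26 (118.255.225.64 - 118.255.225.127) does not contain 118.255.225.28
  118.255.233.0/24 (118.255.233.0 - 118.255.233.255) does not contain 118.255.225.28
  118.255.232.0/21 (118.255.232.0 - 118.255.239.255) does not contain 118.255.225.28
Longest matching prefix is /14 -> interface port8.

port8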